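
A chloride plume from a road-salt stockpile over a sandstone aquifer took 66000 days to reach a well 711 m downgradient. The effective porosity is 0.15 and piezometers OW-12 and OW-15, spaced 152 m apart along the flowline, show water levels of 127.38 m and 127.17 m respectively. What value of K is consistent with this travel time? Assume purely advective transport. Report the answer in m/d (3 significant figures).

Hydraulic gradient i = (127.38 − 127.17) / 152 = 0.21 / 152 = 0.001382
v = L / t = 711 / 66000 = 0.01077 m/d
K = v · n / i = 0.01077 × 0.15 / 0.001382 = 1.17 m/d

1.17 m/d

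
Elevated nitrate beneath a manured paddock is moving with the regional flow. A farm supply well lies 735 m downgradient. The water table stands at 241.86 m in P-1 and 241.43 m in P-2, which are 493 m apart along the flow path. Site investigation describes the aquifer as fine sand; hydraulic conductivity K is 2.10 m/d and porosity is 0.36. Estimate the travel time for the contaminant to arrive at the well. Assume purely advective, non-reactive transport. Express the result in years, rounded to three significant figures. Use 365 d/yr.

Hydraulic gradient i = (241.86 − 241.43) / 493 = 0.43 / 493 = 8.722e-4
q = Ki = 2.10 × 8.722e-4 = 0.001832 m/d
Average linear velocity = 0.001832 / 0.36 = 0.005088 m/d
t = L / v = 735 / 0.005088 = 144500 d
   = 144500 / 365 = 396 yr

396 years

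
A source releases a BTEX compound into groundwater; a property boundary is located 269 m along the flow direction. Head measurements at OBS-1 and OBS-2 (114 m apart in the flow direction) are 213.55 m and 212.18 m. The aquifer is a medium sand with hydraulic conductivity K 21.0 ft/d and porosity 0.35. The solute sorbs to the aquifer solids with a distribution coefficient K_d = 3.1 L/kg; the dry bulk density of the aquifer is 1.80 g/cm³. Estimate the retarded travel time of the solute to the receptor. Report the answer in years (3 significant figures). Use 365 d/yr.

56.8 years

Hydraulic gradient i = (213.55 − 212.18) / 114 = 1.37 / 114 = 0.01202
K = 21.0 ft/d × 0.3048 = 6.401 m/d
Darcy flux q = K·i = 6.401 × 0.01202 = 0.07692 m/d
v = Ki/n = 6.401·0.01202/0.35 = 0.2198 m/d
Retardation R = 1 + ρ_b·K_d/n = 1 + 1.80×3.1/0.35 = 16.94
Contaminant velocity v_c = v/R = 0.2198/16.94 = 0.01297 m/d
t = L/v_c = 269/0.01297 = 20740 d
   = 20740/365 = 56.8 yr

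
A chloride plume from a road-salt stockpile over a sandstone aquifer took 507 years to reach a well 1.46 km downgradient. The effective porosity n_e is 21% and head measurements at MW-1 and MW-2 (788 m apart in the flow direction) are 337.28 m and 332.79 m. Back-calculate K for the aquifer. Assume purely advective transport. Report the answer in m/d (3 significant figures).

0.291 m/d

Hydraulic gradient i = (337.28 − 332.79) / 788 = 4.49 / 788 = 0.005698
t = 507 years = 185100 d
L = 1.46 km = 1460 m
v = L / t = 1460 / 185100 = 0.007890 m/d
K = v · n / i = 0.007890 × 0.21 / 0.005698 = 0.291 m/d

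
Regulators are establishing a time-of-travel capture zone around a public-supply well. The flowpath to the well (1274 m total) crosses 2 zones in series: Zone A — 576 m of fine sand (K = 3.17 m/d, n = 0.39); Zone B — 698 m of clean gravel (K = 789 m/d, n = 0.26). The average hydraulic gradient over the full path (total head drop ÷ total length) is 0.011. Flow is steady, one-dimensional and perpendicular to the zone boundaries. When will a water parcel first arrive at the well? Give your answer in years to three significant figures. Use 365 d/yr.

Continuity: the same q passes through each zone, so ΔH = q·Σ(L_j/K_j) — the zones act as resistances in series.
Σ(L/K) = 576/3.17 + 698/789 = 181.7 + 0.8847 = 182.6 d
K_eq = L_total / Σ(L/K) = 1274 / 182.6 = 6.977 m/d
q = K_eq · i = 6.977 × 0.011 = 0.07675 m/d (same in every zone)
Zone A: v = q/n = 0.07675/0.39 = 0.1968 m/d → t_A = 576/0.1968 = 2927 d
Zone B: v = q/n = 0.07675/0.26 = 0.2952 m/d → t_B = 698/0.2952 = 2364 d
Total t = 2927 + 2364 = 5291 d
   = 5291 / 365 = 14.5 yr

14.5 years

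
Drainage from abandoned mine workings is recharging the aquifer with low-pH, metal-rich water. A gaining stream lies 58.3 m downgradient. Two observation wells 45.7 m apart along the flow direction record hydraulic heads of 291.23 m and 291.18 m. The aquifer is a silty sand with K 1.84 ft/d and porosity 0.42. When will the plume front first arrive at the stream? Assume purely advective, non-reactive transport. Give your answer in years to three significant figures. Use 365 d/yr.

Hydraulic gradient i = (291.23 − 291.18) / 45.7 = 0.05 / 45.7 = 0.001094
K = 1.84 ft/d × 0.3048 = 0.5608 m/d
Darcy flux q = K·i = 0.5608 × 0.001094 = 6.136e-4 m/d
Average linear velocity = 6.136e-4 / 0.42 = 0.001461 m/d
t = L / v = 58.3 / 0.001461 = 39910 d
   = 39910 / 365 = 109 yr

109 years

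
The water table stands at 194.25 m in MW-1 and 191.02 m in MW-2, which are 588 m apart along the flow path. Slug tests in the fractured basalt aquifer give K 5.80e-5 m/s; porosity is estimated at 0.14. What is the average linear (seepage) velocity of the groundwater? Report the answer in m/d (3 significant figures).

Hydraulic gradient i = (194.25 − 191.02) / 588 = 3.23 / 588 = 0.005493
K = 5.80e-5 m/s × 86400 s/d = 5.011 m/d
Darcy flux q = K·i = 5.011 × 0.005493 = 0.02753 m/d
v = Ki/n = 5.011·0.005493/0.14 = 0.1966 m/d

0.197 m/d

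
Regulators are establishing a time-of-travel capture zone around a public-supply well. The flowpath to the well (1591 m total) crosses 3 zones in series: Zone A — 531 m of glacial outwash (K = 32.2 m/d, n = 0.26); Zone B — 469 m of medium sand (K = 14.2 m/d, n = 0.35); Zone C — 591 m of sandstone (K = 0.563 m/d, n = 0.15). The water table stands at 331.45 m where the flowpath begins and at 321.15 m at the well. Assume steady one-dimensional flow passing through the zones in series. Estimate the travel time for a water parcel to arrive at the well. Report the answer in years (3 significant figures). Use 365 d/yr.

114 years

Total head drop ΔH = 331.45 − 321.15 = 10.30 m
Continuity: the same q passes through each zone, so ΔH = q·Σ(L_j/K_j) — the zones act as resistances in series.
Σ(L/K) = 531/32.2 + 469/14.2 + 591/0.563 = 16.49 + 33.03 + 1050 = 1099 d
q = ΔH / Σ(L/K) = 10.30 / 1099 = 0.009370 m/d (same in every zone)
Zone A: v = q/n = 0.009370/0.26 = 0.03604 m/d → t_A = 531/0.03604 = 14730 d
Zone B: v = q/n = 0.009370/0.35 = 0.02677 m/d → t_B = 469/0.02677 = 17520 d
Zone C: v = q/n = 0.009370/0.15 = 0.06247 m/d → t_C = 591/0.06247 = 9461 d
Total t = 14730 + 17520 + 9461 = 41710 d
   = 41710 / 365 = 114 yr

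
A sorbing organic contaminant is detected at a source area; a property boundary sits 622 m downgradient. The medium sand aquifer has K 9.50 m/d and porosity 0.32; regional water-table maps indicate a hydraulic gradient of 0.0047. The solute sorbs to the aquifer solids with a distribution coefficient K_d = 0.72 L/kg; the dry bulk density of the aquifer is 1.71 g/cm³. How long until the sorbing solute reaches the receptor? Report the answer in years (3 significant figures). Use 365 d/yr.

59.2 years

Specific discharge q = 9.50 × 0.0047 = 0.04465 m/d
v_s = q/n_e = 0.04465/0.32 = 0.1395 m/d
Retardation R = 1 + ρ_b·K_d/n = 1 + 1.71×0.72/0.32 = 4.847
Contaminant velocity v_c = v/R = 0.1395/4.847 = 0.02878 m/d
t = L/v_c = 622/0.02878 = 21610 d
   = 21610/365 = 59.2 yr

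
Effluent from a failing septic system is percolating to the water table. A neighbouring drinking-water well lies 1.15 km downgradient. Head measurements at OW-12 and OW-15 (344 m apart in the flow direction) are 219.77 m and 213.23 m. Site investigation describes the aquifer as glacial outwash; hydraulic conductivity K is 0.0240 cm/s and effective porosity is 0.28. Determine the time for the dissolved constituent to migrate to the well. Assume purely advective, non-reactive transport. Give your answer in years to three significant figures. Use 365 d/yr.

2.24 years

Hydraulic gradient i = (219.77 − 213.23) / 344 = 6.54 / 344 = 0.01901
K = 0.0240 cm/s × 864 = 20.74 m/d
q = Ki = 20.74 × 0.01901 = 0.3942 m/d
v = Ki/n = 20.74·0.01901/0.28 = 1.408 m/d
L = 1.15 km = 1150 m
t = L / v = 1150 / 1.408 = 816.8 d
   = 816.8 / 365 = 2.24 yr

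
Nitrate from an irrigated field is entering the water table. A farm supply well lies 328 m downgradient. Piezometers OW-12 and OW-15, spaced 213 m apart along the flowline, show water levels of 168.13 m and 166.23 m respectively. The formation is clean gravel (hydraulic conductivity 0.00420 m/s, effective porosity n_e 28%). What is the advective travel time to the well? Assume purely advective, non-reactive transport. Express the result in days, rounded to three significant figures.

Hydraulic gradient i = (168.13 − 166.23) / 213 = 1.90 / 213 = 0.008920
K = 0.00420 m/s × 86400 s/d = 362.9 m/d
Specific discharge q = 362.9 × 0.008920 = 3.237 m/d
v_s = q/n_e = 3.237/0.28 = 11.56 m/d
t = L / v = 328 / 11.56 = 28.37 d

28.4 days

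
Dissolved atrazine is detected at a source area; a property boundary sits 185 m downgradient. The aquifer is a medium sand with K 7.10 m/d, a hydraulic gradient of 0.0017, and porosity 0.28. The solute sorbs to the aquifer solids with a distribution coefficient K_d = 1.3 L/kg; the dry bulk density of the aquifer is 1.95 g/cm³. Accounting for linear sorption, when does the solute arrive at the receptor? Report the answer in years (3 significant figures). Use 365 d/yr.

Darcy flux q = K·i = 7.10 × 0.0017 = 0.01207 m/d
Average linear velocity = 0.01207 / 0.28 = 0.04311 m/d
Retardation R = 1 + ρ_b·K_d/n = 1 + 1.95×1.3/0.28 = 10.05
Contaminant velocity v_c = v/R = 0.04311/10.05 = 0.004288 m/d
t = L/v_c = 185/0.004288 = 43150 d
   = 43150/365 = 118 yr

118 years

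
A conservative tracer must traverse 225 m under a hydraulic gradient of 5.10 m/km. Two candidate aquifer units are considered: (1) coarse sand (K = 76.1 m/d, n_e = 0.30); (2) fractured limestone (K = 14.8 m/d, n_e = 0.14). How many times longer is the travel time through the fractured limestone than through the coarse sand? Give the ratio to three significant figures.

2.40

Unit 1 (coarse sand): v = 76.1×0.0051/0.30 = 1.294 m/d, t = 225/1.294 = 173.9 d
Unit 2 (fractured limestone): v = 14.8×0.0051/0.14 = 0.5391 m/d, t = 225/0.5391 = 417.3 d
t(fractured limestone) / t(coarse sand) = 417.3/173.9 = 2.40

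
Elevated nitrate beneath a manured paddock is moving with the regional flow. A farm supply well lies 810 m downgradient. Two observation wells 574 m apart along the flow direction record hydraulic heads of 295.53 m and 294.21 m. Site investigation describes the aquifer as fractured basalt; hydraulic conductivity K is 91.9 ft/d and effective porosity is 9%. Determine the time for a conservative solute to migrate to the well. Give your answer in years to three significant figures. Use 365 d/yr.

Hydraulic gradient i = (295.53 − 294.21) / 574 = 1.32 / 574 = 0.002300
K = 91.9 ft/d × 0.3048 = 28.01 m/d
Specific discharge q = 28.01 × 0.002300 = 0.06442 m/d
Average linear velocity = 0.06442 / 0.09 = 0.7157 m/d
t = L / v = 810 / 0.7157 = 1132 d
   = 1132 / 365 = 3.10 yr

3.10 years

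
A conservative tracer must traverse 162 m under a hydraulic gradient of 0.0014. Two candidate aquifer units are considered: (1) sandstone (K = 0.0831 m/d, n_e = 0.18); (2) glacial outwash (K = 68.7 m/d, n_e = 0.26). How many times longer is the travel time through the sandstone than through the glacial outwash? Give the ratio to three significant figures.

Unit 1 (sandstone): v = 0.0831×0.0014/0.18 = 6.463e-4 m/d, t = 162/6.463e-4 = 250600 d
Unit 2 (glacial outwash): v = 68.7×0.0014/0.26 = 0.3699 m/d, t = 162/0.3699 = 437.9 d
t(sandstone) / t(glacial outwash) = 250600/437.9 = 572

572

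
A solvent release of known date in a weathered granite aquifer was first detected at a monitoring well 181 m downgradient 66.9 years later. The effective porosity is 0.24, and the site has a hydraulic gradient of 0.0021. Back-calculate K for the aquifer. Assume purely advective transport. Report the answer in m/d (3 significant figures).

0.847 m/d

t = 66.9 years = 24420 d
v = L / t = 181 / 24420 = 0.007412 m/d
K = v · n / i = 0.007412 × 0.24 / 0.0021 = 0.847 m/d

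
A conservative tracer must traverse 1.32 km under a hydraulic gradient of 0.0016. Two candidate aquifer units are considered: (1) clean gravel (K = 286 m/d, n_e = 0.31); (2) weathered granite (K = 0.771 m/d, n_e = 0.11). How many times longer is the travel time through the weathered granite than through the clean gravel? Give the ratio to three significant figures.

132

Unit 1 (clean gravel): v = 286×0.0016/0.31 = 1.476 m/d, t = 1320/1.476 = 894.2 d
Unit 2 (weathered granite): v = 0.771×0.0016/0.11 = 0.01121 m/d, t = 1320/0.01121 = 117700 d
t(weathered granite) / t(clean gravel) = 117700/894.2 = 132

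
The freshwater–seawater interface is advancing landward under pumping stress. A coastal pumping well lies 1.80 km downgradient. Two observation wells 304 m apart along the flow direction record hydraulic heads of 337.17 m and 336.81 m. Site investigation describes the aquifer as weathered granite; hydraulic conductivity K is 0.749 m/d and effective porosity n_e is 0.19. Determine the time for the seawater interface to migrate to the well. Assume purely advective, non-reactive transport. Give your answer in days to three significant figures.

Hydraulic gradient i = (337.17 − 336.81) / 304 = 0.36 / 304 = 0.001184
q = Ki = 0.749 × 0.001184 = 8.870e-4 m/d
v = Ki/n = 0.749·0.001184/0.19 = 0.004668 m/d
L = 1.80 km = 1800 m
t = L / v = 1800 / 0.004668 = 385600 d

386000 days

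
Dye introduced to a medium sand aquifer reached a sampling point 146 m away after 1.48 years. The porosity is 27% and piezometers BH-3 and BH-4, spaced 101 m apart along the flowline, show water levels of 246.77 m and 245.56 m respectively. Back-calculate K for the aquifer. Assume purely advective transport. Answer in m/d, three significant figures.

Hydraulic gradient i = (246.77 − 245.56) / 101 = 1.21 / 101 = 0.01198
t = 1.48 years = 540.2 d
v = L / t = 146 / 540.2 = 0.2703 m/d
K = v · n / i = 0.2703 × 0.27 / 0.01198 = 6.09 m/d

6.09 m/d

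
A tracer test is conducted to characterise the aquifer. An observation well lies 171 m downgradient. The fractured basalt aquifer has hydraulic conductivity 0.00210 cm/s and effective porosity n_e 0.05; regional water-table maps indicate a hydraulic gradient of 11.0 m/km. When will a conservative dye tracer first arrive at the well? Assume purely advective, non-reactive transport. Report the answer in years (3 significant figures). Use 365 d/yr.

1.17 years

K = 0.00210 cm/s × 864 = 1.814 m/d
Darcy flux q = K·i = 1.814 × 0.011 = 0.01996 m/d
v_s = q/n_e = 0.01996/0.05 = 0.3992 m/d
t = L / v = 171 / 0.3992 = 428.4 d
   = 428.4 / 365 = 1.17 yr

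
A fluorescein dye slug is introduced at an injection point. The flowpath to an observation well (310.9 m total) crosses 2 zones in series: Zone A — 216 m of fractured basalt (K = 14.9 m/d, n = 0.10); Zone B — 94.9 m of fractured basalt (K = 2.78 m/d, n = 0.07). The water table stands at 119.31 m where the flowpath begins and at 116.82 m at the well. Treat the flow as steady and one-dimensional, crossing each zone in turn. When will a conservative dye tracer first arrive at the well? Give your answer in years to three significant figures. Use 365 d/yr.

1.51 years

Total head drop ΔH = 119.31 − 116.82 = 2.49 m
Steady 1-D flow in series ⇒ the Darcy flux q is identical in every zone and the zone head losses add (resistances L/K in series).
Σ(L/K) = 216/14.9 + 94.9/2.78 = 14.50 + 34.14 = 48.63 d
q = ΔH / Σ(L/K) = 2.49 / 48.63 = 0.05120 m/d (same in every zone)
Zone A: v = q/n = 0.05120/0.10 = 0.5120 m/d → t_A = 216/0.5120 = 421.9 d
Zone B: v = q/n = 0.05120/0.07 = 0.7314 m/d → t_B = 94.9/0.7314 = 129.7 d
Total t = 421.9 + 129.7 = 551.6 d
   = 551.6 / 365 = 1.51 yr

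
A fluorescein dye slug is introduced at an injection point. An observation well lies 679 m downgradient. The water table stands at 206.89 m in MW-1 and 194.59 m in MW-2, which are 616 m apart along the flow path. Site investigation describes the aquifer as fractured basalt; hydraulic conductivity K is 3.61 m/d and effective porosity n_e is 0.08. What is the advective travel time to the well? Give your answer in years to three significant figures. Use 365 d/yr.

2.06 years

Hydraulic gradient i = (206.89 − 194.59) / 616 = 12.30 / 616 = 0.01997
Specific discharge q = 3.61 × 0.01997 = 0.07208 m/d
Seepage velocity v = q / n = 0.07208 / 0.08 = 0.9010 m/d
t = L / v = 679 / 0.9010 = 753.6 d
   = 753.6 / 365 = 2.06 yr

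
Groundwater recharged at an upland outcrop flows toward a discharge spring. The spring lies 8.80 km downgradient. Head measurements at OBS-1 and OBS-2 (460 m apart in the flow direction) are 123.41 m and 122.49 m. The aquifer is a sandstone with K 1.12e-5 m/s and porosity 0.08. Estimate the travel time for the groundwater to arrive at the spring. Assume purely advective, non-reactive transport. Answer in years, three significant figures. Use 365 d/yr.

Hydraulic gradient i = (123.41 − 122.49) / 460 = 0.92 / 460 = 0.002000
K = 1.12e-5 m/s × 86400 s/d = 0.9677 m/d
Darcy flux q = K·i = 0.9677 × 0.002000 = 0.001935 m/d
v = Ki/n = 0.9677·0.002000/0.08 = 0.02419 m/d
L = 8.80 km = 8800 m
t = L / v = 8800 / 0.02419 = 363800 d
   = 363800 / 365 = 997 yr

997 years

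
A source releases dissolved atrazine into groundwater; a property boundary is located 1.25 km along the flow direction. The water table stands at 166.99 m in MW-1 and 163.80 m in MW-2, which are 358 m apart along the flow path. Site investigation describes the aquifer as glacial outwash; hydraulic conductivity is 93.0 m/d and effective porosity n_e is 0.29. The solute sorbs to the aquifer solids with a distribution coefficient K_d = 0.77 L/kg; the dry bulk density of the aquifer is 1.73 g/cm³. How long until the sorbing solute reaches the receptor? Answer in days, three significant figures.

2450 days

Hydraulic gradient i = (166.99 − 163.80) / 358 = 3.19 / 358 = 0.008911
q = Ki = 93.0 × 0.008911 = 0.8287 m/d
Seepage velocity v = q / n = 0.8287 / 0.29 = 2.858 m/d
Retardation R = 1 + ρ_b·K_d/n = 1 + 1.73×0.77/0.29 = 5.593
Contaminant velocity v_c = v/R = 2.858/5.593 = 0.5109 m/d
L = 1.25 km = 1250 m
t = L/v_c = 1250/0.5109 = 2447 d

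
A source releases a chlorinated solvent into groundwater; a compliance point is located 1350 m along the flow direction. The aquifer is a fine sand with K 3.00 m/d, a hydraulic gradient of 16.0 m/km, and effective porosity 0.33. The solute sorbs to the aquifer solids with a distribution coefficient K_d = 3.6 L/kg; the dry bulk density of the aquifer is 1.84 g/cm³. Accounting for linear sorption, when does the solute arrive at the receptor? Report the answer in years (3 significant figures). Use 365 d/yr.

Specific discharge q = 3.00 × 0.016 = 0.04800 m/d
Seepage velocity v = q / n = 0.04800 / 0.33 = 0.1455 m/d
Retardation R = 1 + ρ_b·K_d/n = 1 + 1.84×3.6/0.33 = 21.07
Contaminant velocity v_c = v/R = 0.1455/21.07 = 0.006903 m/d
t = L/v_c = 1350/0.006903 = 195600 d
   = 195600/365 = 536 yr

536 years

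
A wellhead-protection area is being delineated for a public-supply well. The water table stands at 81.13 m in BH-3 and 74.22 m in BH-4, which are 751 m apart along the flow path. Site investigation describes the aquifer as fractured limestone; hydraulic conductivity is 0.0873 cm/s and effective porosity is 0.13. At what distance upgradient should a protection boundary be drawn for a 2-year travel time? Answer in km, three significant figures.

3.90 km

Hydraulic gradient i = (81.13 − 74.22) / 751 = 6.91 / 751 = 0.009201
K = 0.0873 cm/s × 864 = 75.43 m/d
Darcy flux q = K·i = 75.43 × 0.009201 = 0.6940 m/d
v = Ki/n = 75.43·0.009201/0.13 = 5.339 m/d
T = 2 yr × 365 = 730 d
L = v × T = 5.339 × 730 = 3897 m
   = 3.90 km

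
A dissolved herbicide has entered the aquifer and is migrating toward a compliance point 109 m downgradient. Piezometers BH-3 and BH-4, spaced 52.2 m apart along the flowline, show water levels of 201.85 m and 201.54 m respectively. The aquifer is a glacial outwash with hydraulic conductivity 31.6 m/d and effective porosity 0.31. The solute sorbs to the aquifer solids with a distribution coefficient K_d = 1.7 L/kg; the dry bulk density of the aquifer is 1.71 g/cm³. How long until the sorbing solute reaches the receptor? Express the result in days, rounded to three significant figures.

Hydraulic gradient i = (201.85 − 201.54) / 52.2 = 0.31 / 52.2 = 0.005939
Specific discharge q = 31.6 × 0.005939 = 0.1877 m/d
v_s = q/n_e = 0.1877/0.31 = 0.6054 m/d
Retardation R = 1 + ρ_b·K_d/n = 1 + 1.71×1.7/0.31 = 10.38
Contaminant velocity v_c = v/R = 0.6054/10.38 = 0.05833 m/d
t = L/v_c = 109/0.05833 = 1869 d

1870 days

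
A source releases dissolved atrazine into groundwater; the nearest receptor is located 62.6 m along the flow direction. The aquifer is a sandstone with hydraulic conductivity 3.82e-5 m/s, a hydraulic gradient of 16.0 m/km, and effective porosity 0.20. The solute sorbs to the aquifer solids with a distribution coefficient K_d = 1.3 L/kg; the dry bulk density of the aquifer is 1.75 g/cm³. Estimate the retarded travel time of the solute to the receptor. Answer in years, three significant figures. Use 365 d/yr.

K = 3.82e-5 m/s × 86400 s/d = 3.300 m/d
q = Ki = 3.300 × 0.016 = 0.05281 m/d
v_s = q/n_e = 0.05281/0.20 = 0.2640 m/d
Retardation R = 1 + ρ_b·K_d/n = 1 + 1.75×1.3/0.20 = 12.37
Contaminant velocity v_c = v/R = 0.2640/12.37 = 0.02134 m/d
t = L/v_c = 62.6/0.02134 = 2934 d
   = 2934/365 = 8.04 yr

8.04 years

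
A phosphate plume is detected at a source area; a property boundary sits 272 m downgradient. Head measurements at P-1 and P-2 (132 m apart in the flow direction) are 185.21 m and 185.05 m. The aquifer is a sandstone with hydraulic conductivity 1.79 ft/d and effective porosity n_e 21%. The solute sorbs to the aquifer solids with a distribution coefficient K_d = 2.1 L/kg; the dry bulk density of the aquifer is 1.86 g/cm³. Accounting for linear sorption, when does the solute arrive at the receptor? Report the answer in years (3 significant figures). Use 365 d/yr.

4640 years

Hydraulic gradient i = (185.21 − 185.05) / 132 = 0.16 / 132 = 0.001212
K = 1.79 ft/d × 0.3048 = 0.5456 m/d
Specific discharge q = 0.5456 × 0.001212 = 6.613e-4 m/d
v_s = q/n_e = 6.613e-4/0.21 = 0.003149 m/d
Retardation R = 1 + ρ_b·K_d/n = 1 + 1.86×2.1/0.21 = 19.60
Contaminant velocity v_c = v/R = 0.003149/19.60 = 1.607e-4 m/d
t = L/v_c = 272/1.607e-4 = 1.693e6 d
   = 1.693e6/365 = 4640 yr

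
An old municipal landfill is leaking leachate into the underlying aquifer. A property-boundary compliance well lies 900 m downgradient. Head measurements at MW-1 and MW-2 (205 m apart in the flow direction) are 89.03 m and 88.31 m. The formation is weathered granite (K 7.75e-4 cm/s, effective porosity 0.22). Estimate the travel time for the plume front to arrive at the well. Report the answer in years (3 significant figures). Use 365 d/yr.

Hydraulic gradient i = (89.03 − 88.31) / 205 = 0.72 / 205 = 0.003512
K = 7.75e-4 cm/s × 864 = 0.6696 m/d
Darcy flux q = K·i = 0.6696 × 0.003512 = 0.002352 m/d
v_s = q/n_e = 0.002352/0.22 = 0.01069 m/d
t = L / v = 900 / 0.01069 = 84190 d
   = 84190 / 365 = 231 yr

231 years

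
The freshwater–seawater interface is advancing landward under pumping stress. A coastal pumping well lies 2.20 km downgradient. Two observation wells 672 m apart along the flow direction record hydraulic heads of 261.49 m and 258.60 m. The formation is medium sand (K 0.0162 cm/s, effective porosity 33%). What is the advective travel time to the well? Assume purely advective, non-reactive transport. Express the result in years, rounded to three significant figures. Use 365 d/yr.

Hydraulic gradient i = (261.49 − 258.60) / 672 = 2.89 / 672 = 0.004301
K = 0.0162 cm/s × 864 = 14.00 m/d
Specific discharge q = 14.00 × 0.004301 = 0.06019 m/d
Average linear velocity = 0.06019 / 0.33 = 0.1824 m/d
L = 2.20 km = 2200 m
t = L / v = 2200 / 0.1824 = 12060 d
   = 12060 / 365 = 33.0 yr

33.0 years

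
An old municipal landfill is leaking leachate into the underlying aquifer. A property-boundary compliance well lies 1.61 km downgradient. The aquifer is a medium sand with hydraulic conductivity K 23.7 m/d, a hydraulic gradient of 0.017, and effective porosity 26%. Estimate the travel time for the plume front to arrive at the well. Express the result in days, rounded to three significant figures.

1040 days

q = Ki = 23.7 × 0.017 = 0.4029 m/d
v = Ki/n = 23.7·0.017/0.26 = 1.550 m/d
L = 1.61 km = 1610 m
t = L / v = 1610 / 1.550 = 1039 d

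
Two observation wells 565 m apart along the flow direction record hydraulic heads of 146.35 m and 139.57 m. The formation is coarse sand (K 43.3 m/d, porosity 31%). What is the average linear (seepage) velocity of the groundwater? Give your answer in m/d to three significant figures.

Hydraulic gradient i = (146.35 − 139.57) / 565 = 6.78 / 565 = 0.01200
Specific discharge q = 43.3 × 0.01200 = 0.5196 m/d
v = Ki/n = 43.3·0.01200/0.31 = 1.676 m/d

1.68 m/d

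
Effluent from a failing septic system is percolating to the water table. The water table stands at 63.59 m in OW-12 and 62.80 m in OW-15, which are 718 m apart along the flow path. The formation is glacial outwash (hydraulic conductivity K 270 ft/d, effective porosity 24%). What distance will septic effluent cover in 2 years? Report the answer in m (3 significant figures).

275 m

Hydraulic gradient i = (63.59 − 62.80) / 718 = 0.79 / 718 = 0.001100
K = 270 ft/d × 0.3048 = 82.30 m/d
Specific discharge q = 82.30 × 0.001100 = 0.09055 m/d
v = Ki/n = 82.30·0.001100/0.24 = 0.3773 m/d
T = 2 yr × 365 = 730 d
L = v × T = 0.3773 × 730 = 275.4 m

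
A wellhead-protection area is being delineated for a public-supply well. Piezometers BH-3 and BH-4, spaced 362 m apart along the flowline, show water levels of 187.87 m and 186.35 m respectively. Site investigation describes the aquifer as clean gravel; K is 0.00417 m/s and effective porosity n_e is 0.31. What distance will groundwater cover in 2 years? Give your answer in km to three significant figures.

Hydraulic gradient i = (187.87 − 186.35) / 362 = 1.52 / 362 = 0.004199
K = 0.00417 m/s × 86400 s/d = 360.3 m/d
Darcy flux q = K·i = 360.3 × 0.004199 = 1.513 m/d
v_s = q/n_e = 1.513/0.31 = 4.880 m/d
T = 2 yr × 365 = 730 d
L = v × T = 4.880 × 730 = 3562 m
   = 3.56 km

3.56 km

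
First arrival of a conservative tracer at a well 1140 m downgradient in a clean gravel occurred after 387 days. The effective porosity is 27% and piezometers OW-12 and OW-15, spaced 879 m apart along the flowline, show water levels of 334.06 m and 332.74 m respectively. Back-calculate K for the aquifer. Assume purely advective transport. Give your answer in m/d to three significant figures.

Hydraulic gradient i = (334.06 − 332.74) / 879 = 1.32 / 879 = 0.001502
v = L / t = 1140 / 387 = 2.946 m/d
K = v · n / i = 2.946 × 0.27 / 0.001502 = 530 m/d

530 m/d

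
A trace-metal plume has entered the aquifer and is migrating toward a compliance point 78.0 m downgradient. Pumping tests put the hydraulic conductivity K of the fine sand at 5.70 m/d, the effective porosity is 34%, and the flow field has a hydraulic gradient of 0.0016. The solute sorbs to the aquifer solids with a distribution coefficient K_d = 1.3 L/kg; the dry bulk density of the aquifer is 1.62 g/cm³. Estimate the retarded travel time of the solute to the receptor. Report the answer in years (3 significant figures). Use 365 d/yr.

57.3 years

Darcy flux q = K·i = 5.70 × 0.0016 = 0.009120 m/d
v_s = q/n_e = 0.009120/0.34 = 0.02682 m/d
Retardation R = 1 + ρ_b·K_d/n = 1 + 1.62×1.3/0.34 = 7.194
Contaminant velocity v_c = v/R = 0.02682/7.194 = 0.003729 m/d
t = L/v_c = 78.0/0.003729 = 20920 d
   = 20920/365 = 57.3 yr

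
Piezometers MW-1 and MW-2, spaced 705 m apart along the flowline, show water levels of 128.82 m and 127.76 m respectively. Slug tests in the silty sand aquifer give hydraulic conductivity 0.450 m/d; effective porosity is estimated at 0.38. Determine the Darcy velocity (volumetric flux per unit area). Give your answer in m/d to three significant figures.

Hydraulic gradient i = (128.82 − 127.76) / 705 = 1.06 / 705 = 0.001504
q = Ki = 0.450 × 0.001504 = 6.766e-4 m/d

6.77e-4 m/d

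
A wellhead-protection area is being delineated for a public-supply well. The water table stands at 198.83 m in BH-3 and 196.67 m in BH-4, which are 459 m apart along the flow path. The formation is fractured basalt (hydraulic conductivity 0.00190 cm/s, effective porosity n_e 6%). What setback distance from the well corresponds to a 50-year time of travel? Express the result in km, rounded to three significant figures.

2.35 km

Hydraulic gradient i = (198.83 − 196.67) / 459 = 2.16 / 459 = 0.004706
K = 0.00190 cm/s × 864 = 1.642 m/d
q = Ki = 1.642 × 0.004706 = 0.007725 m/d
v_s = q/n_e = 0.007725/0.06 = 0.1288 m/d
T = 50 yr × 365 = 18250 d
L = v × T = 0.1288 × 18250 = 2350 m
   = 2.35 km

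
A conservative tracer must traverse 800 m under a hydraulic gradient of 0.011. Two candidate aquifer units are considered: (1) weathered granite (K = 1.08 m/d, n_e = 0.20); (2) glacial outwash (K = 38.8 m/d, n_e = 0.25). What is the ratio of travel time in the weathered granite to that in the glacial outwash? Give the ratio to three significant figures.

Unit 1 (weathered granite): v = 1.08×0.011/0.20 = 0.05940 m/d, t = 800/0.05940 = 13470 d
Unit 2 (glacial outwash): v = 38.8×0.011/0.25 = 1.707 m/d, t = 800/1.707 = 468.6 d
t(weathered granite) / t(glacial outwash) = 13470/468.6 = 28.7

28.7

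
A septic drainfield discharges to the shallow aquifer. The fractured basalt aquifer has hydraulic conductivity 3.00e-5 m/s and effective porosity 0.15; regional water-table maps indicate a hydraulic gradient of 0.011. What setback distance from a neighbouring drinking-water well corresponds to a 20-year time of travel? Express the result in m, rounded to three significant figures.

1390 m

K = 3.00e-5 m/s × 86400 s/d = 2.592 m/d
Specific discharge q = 2.592 × 0.011 = 0.02851 m/d
v = Ki/n = 2.592·0.011/0.15 = 0.1901 m/d
T = 20 yr × 365 = 7300 d
L = v × T = 0.1901 × 7300 = 1388 m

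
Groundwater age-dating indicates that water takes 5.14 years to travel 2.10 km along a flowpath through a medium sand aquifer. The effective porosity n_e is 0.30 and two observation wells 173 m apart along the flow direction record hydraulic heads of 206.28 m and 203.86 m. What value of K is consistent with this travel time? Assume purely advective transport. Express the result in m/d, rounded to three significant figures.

24.0 m/d

Hydraulic gradient i = (206.28 − 203.86) / 173 = 2.42 / 173 = 0.01399
t = 5.14 years = 1876 d
L = 2.10 km = 2100 m
v = L / t = 2100 / 1876 = 1.119 m/d
K = v · n / i = 1.119 × 0.30 / 0.01399 = 24.0 m/d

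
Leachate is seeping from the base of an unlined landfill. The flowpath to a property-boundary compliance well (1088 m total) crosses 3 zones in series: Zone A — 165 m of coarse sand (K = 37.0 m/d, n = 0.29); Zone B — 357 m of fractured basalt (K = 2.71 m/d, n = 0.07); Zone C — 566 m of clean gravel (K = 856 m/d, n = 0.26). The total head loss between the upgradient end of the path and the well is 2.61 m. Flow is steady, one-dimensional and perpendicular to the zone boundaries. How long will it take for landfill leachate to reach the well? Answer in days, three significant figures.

Steady 1-D flow in series ⇒ the Darcy flux q is identical in every zone and the zone head losses add (resistances L/K in series).
Σ(L/K) = 165/37.0 + 357/2.71 + 566/856 = 4.459 + 131.7 + 0.6612 = 136.9 d
q = ΔH / Σ(L/K) = 2.61 / 136.9 = 0.01907 m/d (same in every zone)
Zone A: v = q/n = 0.01907/0.29 = 0.06576 m/d → t_A = 165/0.06576 = 2509 d
Zone B: v = q/n = 0.01907/0.07 = 0.2724 m/d → t_B = 357/0.2724 = 1310 d
Zone C: v = q/n = 0.01907/0.26 = 0.07335 m/d → t_C = 566/0.07335 = 7716 d
Total t = 2509 + 1310 + 7716 = 11540 d

11500 days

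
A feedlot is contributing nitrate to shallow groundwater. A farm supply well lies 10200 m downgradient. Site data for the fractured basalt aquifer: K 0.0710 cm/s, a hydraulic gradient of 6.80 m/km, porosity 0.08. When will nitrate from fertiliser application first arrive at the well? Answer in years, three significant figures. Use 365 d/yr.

K = 0.0710 cm/s × 864 = 61.34 m/d
q = Ki = 61.34 × 0.0068 = 0.4171 m/d
Seepage velocity v = q / n = 0.4171 / 0.08 = 5.214 m/d
t = L / v = 10200 / 5.214 = 1956 d
   = 1956 / 365 = 5.36 yr

5.36 years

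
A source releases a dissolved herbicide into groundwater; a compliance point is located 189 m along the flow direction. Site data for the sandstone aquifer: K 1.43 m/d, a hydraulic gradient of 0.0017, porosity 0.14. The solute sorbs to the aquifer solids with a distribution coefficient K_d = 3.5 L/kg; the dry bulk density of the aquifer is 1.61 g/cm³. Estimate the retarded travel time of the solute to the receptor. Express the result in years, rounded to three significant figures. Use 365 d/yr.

Darcy flux q = K·i = 1.43 × 0.0017 = 0.002431 m/d
Average linear velocity = 0.002431 / 0.14 = 0.01736 m/d
Retardation R = 1 + ρ_b·K_d/n = 1 + 1.61×3.5/0.14 = 41.25
Contaminant velocity v_c = v/R = 0.01736/41.25 = 4.210e-4 m/d
t = L/v_c = 189/4.210e-4 = 449000 d
   = 449000/365 = 1230 yr

1230 years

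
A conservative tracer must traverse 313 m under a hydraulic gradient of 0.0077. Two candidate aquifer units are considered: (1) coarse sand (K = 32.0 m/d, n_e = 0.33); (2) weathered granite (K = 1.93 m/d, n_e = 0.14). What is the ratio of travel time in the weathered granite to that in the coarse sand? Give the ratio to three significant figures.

Unit 1 (coarse sand): v = 32.0×0.0077/0.33 = 0.7467 m/d, t = 313/0.7467 = 419.2 d
Unit 2 (weathered granite): v = 1.93×0.0077/0.14 = 0.1061 m/d, t = 313/0.1061 = 2949 d
t(weathered granite) / t(coarse sand) = 2949/419.2 = 7.03

7.03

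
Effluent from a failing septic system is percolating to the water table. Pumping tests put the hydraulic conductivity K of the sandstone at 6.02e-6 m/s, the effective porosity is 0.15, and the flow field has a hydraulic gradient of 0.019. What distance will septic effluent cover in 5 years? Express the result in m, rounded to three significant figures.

K = 6.02e-6 m/s × 86400 s/d = 0.5201 m/d
q = Ki = 0.5201 × 0.019 = 0.009882 m/d
v = Ki/n = 0.5201·0.019/0.15 = 0.06588 m/d
T = 5 yr × 365 = 1825 d
L = v × T = 0.06588 × 1825 = 120.2 m

120 m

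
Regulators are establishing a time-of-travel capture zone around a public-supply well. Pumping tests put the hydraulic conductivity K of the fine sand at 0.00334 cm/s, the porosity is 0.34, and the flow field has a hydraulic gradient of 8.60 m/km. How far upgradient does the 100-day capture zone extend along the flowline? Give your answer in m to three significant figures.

7.30 m

K = 0.00334 cm/s × 864 = 2.886 m/d
q = Ki = 2.886 × 0.0086 = 0.02482 m/d
v = Ki/n = 2.886·0.0086/0.34 = 0.07299 m/d
L = v × T = 0.07299 × 100 = 7.299 m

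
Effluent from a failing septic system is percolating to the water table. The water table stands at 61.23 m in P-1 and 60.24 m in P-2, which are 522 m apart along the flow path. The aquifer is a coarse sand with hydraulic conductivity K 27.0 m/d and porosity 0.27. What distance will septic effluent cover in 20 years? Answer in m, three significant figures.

1380 m

Hydraulic gradient i = (61.23 − 60.24) / 522 = 0.99 / 522 = 0.001897
Specific discharge q = 27.0 × 0.001897 = 0.05121 m/d
Average linear velocity = 0.05121 / 0.27 = 0.1897 m/d
T = 20 yr × 365 = 7300 d
L = v × T = 0.1897 × 7300 = 1384 m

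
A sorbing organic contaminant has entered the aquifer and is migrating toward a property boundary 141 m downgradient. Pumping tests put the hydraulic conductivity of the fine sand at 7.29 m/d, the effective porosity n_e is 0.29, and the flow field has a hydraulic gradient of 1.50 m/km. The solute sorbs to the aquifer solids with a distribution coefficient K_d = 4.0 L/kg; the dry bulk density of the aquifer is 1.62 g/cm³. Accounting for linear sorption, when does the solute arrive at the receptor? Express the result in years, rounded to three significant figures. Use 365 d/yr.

Specific discharge q = 7.29 × 0.0015 = 0.01094 m/d
v = Ki/n = 7.29·0.0015/0.29 = 0.03771 m/d
Retardation R = 1 + ρ_b·K_d/n = 1 + 1.62×4.0/0.29 = 23.34
Contaminant velocity v_c = v/R = 0.03771/23.34 = 0.001615 m/d
t = L/v_c = 141/0.001615 = 87290 d
   = 87290/365 = 239 yr

239 years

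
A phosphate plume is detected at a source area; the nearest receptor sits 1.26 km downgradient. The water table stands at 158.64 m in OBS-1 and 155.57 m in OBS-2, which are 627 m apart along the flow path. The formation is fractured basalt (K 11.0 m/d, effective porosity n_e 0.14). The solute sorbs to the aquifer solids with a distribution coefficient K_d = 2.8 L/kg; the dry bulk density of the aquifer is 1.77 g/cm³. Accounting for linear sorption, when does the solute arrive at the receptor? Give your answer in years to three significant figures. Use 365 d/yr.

327 years

Hydraulic gradient i = (158.64 − 155.57) / 627 = 3.07 / 627 = 0.004896
Darcy flux q = K·i = 11.0 × 0.004896 = 0.05386 m/d
Seepage velocity v = q / n = 0.05386 / 0.14 = 0.3847 m/d
Retardation R = 1 + ρ_b·K_d/n = 1 + 1.77×2.8/0.14 = 36.40
Contaminant velocity v_c = v/R = 0.3847/36.40 = 0.01057 m/d
L = 1.26 km = 1260 m
t = L/v_c = 1260/0.01057 = 119200 d
   = 119200/365 = 327 yr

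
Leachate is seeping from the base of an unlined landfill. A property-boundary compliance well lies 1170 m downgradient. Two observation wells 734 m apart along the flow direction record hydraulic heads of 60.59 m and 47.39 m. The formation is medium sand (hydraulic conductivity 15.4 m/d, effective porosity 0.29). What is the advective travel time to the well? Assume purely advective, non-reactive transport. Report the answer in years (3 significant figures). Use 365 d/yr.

3.36 years

Hydraulic gradient i = (60.59 − 47.39) / 734 = 13.20 / 734 = 0.01798
Specific discharge q = 15.4 × 0.01798 = 0.2769 m/d
Average linear velocity = 0.2769 / 0.29 = 0.9550 m/d
t = L / v = 1170 / 0.9550 = 1225 d
   = 1225 / 365 = 3.36 yr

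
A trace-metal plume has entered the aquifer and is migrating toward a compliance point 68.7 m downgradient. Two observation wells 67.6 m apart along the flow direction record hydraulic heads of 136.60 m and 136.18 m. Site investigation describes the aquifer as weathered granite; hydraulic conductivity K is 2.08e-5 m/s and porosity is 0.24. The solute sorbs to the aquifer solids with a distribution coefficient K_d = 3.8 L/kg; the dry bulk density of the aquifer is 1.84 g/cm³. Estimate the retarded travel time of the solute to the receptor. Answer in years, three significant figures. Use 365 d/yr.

Hydraulic gradient i = (136.60 − 136.18) / 67.6 = 0.42 / 67.6 = 0.006213
K = 2.08e-5 m/s × 86400 s/d = 1.797 m/d
Specific discharge q = 1.797 × 0.006213 = 0.01117 m/d
v_s = q/n_e = 0.01117/0.24 = 0.04652 m/d
Retardation R = 1 + ρ_b·K_d/n = 1 + 1.84×3.8/0.24 = 30.13
Contaminant velocity v_c = v/R = 0.04652/30.13 = 0.001544 m/d
t = L/v_c = 68.7/0.001544 = 44500 d
   = 44500/365 = 122 yr

122 years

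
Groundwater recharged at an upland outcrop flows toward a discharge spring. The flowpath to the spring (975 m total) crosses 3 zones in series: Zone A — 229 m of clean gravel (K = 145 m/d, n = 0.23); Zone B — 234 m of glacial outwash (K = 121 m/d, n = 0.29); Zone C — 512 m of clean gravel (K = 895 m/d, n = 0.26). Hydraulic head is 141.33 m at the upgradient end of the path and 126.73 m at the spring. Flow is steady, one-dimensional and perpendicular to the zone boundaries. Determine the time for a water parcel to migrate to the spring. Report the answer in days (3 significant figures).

Total head drop ΔH = 141.33 − 126.73 = 14.60 m
Continuity: the same q passes through each zone, so ΔH = q·Σ(L_j/K_j) — the zones act as resistances in series.
Σ(L/K) = 229/145 + 234/121 + 512/895 = 1.579 + 1.934 + 0.5721 = 4.085 d
q = ΔH / Σ(L/K) = 14.60 / 4.085 = 3.574 m/d (same in every zone)
Zone A: v = q/n = 3.574/0.23 = 15.54 m/d → t_A = 229/15.54 = 14.74 d
Zone B: v = q/n = 3.574/0.29 = 12.32 m/d → t_B = 234/12.32 = 18.99 d
Zone C: v = q/n = 3.574/0.26 = 13.75 m/d → t_C = 512/13.75 = 37.25 d
Total t = 14.74 + 18.99 + 37.25 = 70.97 d

71.0 days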